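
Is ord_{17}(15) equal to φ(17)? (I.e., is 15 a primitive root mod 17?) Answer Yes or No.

No

φ(17) = 17 − 1 = 16 = 2^4.
An element g generates (Z/17Z)^× iff g^(16/q) ≢ 1 (mod 17) for each prime q ∈ {2}.
15^8 ≡ 1 (mod 17)  [q = 2: ≡ 1 ✗]
Since 15^8 ≡ 1, the order of 15 divides 8 < 16, so 15 is not a primitive root.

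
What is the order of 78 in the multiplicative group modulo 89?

By Lagrange's theorem, ord_89(78) divides φ(89) = 89 − 1 = 88 = 2^3 · 11.
Divisors of 88: 1, 2, 4, 8, 11, 22, 44, 88.
Evaluate successive powers at the divisors of 88:
78^1 ≡ 78 (mod 89)
78^2 ≡ 32 (mod 89)
78^4 ≡ 45 (mod 89)
78^8 ≡ 67 (mod 89)
78^11 ≡ 1 (mod 89) ✓
Therefore the multiplicative order of 78 modulo 89 is 11.

11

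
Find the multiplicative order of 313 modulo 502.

250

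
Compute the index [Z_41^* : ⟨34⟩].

1

ord(34) | φ(41) = 41 − 1 = 40 = 2^3 · 5.
Divisors of 40: 1, 2, 4, 5, 8, 10, 20, 40.
Evaluate successive powers at the divisors of 40:
34^1 ≡ 34 (mod 41)
34^2 ≡ 8 (mod 41)
34^4 ≡ 23 (mod 41)
34^5 ≡ 3 (mod 41)
34^8 ≡ 37 (mod 41)
34^10 ≡ 9 (mod 41)
34^20 ≡ 40 (mod 41)
34^40 ≡ 1 (mod 41) ✓
Thus |⟨34⟩| = ord(34) = 40.
[(Z/41Z)^× : ⟨34⟩] = 40/40 = 1.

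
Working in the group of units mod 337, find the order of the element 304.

336

ord(304) | φ(337) = 337 − 1 = 336 = 2^4 · 3 · 7.
Divisors of 336: 1, 2, 3, 4, 6, 7, 8, 12, 14, 16, 21, 24, 28, 42, 48, 56, 84, 112, 168, 336.
Test each divisor d:
304^1 ≡ 304 (mod 337)
304^2 ≡ 78 (mod 337)
304^3 ≡ 122 (mod 337)
304^4 ≡ 18 (mod 337)
304^6 ≡ 56 (mod 337)
304^7 ≡ 174 (mod 337)
304^8 ≡ 324 (mod 337)
304^12 ≡ 103 (mod 337)
304^14 ≡ 283 (mod 337)
304^16 ≡ 169 (mod 337)
304^21 ≡ 40 (mod 337)
304^24 ≡ 162 (mod 337)
304^28 ≡ 220 (mod 337)
304^42 ≡ 252 (mod 337)
304^48 ≡ 295 (mod 337)
304^56 ≡ 209 (mod 337)
304^84 ≡ 148 (mod 337)
304^112 ≡ 208 (mod 337)
304^168 ≡ 336 (mod 337)
304^336 ≡ 1 (mod 337) ✓
Therefore the multiplicative order of 304 modulo 337 is 336.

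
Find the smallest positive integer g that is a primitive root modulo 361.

φ(361) = φ(19^2) = 19·(19−1) = 342 = 2 · 3^2 · 19.
g is a primitive root iff g^(342/q) ≢ 1 (mod 361) for each prime q ∈ {2, 3, 19}.
g = 2: 2^171 ≡ 360; 2^114 ≡ 292; 2^18 ≡ 58 — none is 1, so 2 is a primitive root.
The smallest primitive root modulo 361 is 2.

2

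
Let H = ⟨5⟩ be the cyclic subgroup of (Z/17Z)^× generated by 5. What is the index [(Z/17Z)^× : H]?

By Lagrange's theorem, ord_17(5) divides φ(17) = 17 − 1 = 16 = 2^4.
Divisors of 16: 1, 2, 4, 8, 16.
Test each divisor d:
5^1 ≡ 5
5^2 ≡ 8
5^4 ≡ 13
5^8 ≡ 16
5^16 ≡ 1
So ord_17(5) = 16, hence |⟨5⟩| = 16.
Index = |(Z/17Z)^×| / |⟨5⟩| = 16 / 16 = 1.

1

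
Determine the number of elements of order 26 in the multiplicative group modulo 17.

φ(17) = 17 − 1 = 16 = 2^4.
In a cyclic group of order 16, there are φ(d) elements of order d for each divisor d of 16, and zero for non-divisors.
26 does not divide 16, so no element of (Z/17Z)^× has order 26.

0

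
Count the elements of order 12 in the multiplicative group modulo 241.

4

φ(241) = 241 − 1 = 240 = 2^4 · 3 · 5.
In a cyclic group of order 240, there are φ(d) elements of order d for each divisor d of 240, and zero for non-divisors.
12 = 2^2 · 3 divides 240, and φ(12) = 4.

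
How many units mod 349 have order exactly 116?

56

φ(349) = 349 − 1 = 348 = 2^2 · 3 · 29.
(Z/349Z)^× is cyclic (|G| = 348); a cyclic group of order m has exactly φ(d) elements of each order d | m, and none otherwise.
116 = 2^2 · 29 divides 348, and φ(116) = 56.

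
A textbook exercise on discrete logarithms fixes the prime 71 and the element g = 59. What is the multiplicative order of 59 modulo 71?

Since 59 ∈ (Z/71Z)^×, its order divides φ(71) = 71 − 1 = 70 = 2 · 5 · 7.
Divisors of 70: 1, 2, 5, 7, 10, 14, 35, 70.
Evaluate successive powers at the divisors of 70:
59^1 ≡ 59
59^2 ≡ 2
59^5 ≡ 23
59^7 ≡ 46
59^10 ≡ 32
59^14 ≡ 57
59^35 ≡ 70
59^70 ≡ 1
So ord_71(59) = 70.

70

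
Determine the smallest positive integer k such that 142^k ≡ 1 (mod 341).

30

Since 142 ∈ (Z/341Z)^×, its order divides φ(341) = φ(11·31) = (11−1)·(31−1) = 10·30 = 300 = 2^2 · 3 · 5^2.
Divisors of 300: 1, 2, 3, 4, 5, 6, 10, 12, 15, 20, 25, 30, 50, 60, 75, 100, 150, 300.
Check 142^d mod 341 for each divisor in increasing order:
142^1 ≡ 142 (mod 341)
142^2 ≡ 45 (mod 341)
142^3 ≡ 252 (mod 341)
142^4 ≡ 320 (mod 341)
142^5 ≡ 87 (mod 341)
142^6 ≡ 78 (mod 341)
142^10 ≡ 67 (mod 341)
142^12 ≡ 287 (mod 341)
142^15 ≡ 32 (mod 341)
142^20 ≡ 56 (mod 341)
142^25 ≡ 98 (mod 341)
142^30 ≡ 1 (mod 341) ✓
Therefore the multiplicative order of 142 modulo 341 is 30.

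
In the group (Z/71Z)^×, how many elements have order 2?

1

φ(71) = 71 − 1 = 70 = 2 · 5 · 7.
In a cyclic group of order 70, there are φ(d) elements of order d for each divisor d of 70, and zero for non-divisors.
2 | 70, and φ(2) = 2 − 1 = 1.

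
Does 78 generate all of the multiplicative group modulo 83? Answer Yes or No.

φ(83) = 83 − 1 = 82 = 2 · 41.
An element g generates (Z/83Z)^× iff g^(82/q) ≢ 1 (mod 83) for each prime q ∈ {2, 41}.
78^41 ≡ 1 (mod 83)  [q = 2: ≡ 1 ✗]
78^2 ≡ 25 (mod 83)  [q = 41: ≢ 1 ✓]
Since 78^41 ≡ 1, the order of 78 divides 41 < 82, so 78 is not a primitive root.

No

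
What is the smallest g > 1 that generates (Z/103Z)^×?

5

φ(103) = 103 − 1 = 102 = 2 · 3 · 17.
Test candidates g = 2, 3, … against the prime factors q ∈ {2, 3, 17} of φ(103): g is a generator iff g^(102/q) ≢ 1 for every such q.
g = 2: 2^51 ≡ 1 — hits 1, so not a primitive root.
g = 3: 3^51 ≡ 102; 3^34 ≡ 1 — hits 1, so not a primitive root.
g = 4: 4^51 ≡ 1 — hits 1, so not a primitive root.
g = 5: 5^51 ≡ 102; 5^34 ≡ 56; 5^6 ≡ 72 — none is 1, so 5 is a primitive root.
The smallest primitive root modulo 103 is 5.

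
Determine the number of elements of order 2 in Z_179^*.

1

φ(179) = 179 − 1 = 178 = 2 · 89.
In a cyclic group of order 178, there are φ(d) elements of order d for each divisor d of 178, and zero for non-divisors.
2 | 178, and φ(2) = 2 − 1 = 1.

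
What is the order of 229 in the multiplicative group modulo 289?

By Lagrange's theorem, ord_289(229) divides φ(289) = φ(17^2) = 17·(17−1) = 272 = 2^4 · 17.
Divisors of 272: 1, 2, 4, 8, 16, 17, 34, 68, 136, 272.
Check 229^d mod 289 for each divisor in increasing order:
229^1 ≡ 229
229^2 ≡ 132
229^4 ≡ 84
229^8 ≡ 120
229^16 ≡ 239
229^17 ≡ 110
229^34 ≡ 251
229^68 ≡ 288
229^136 ≡ 1
Hence ord(229) = 136.

136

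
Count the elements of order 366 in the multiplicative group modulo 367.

φ(367) = 367 − 1 = 366 = 2 · 3 · 61.
(Z/367Z)^× is cyclic (|G| = 366); a cyclic group of order m has exactly φ(d) elements of each order d | m, and none otherwise.
366 = 2 · 3 · 61 divides 366, and φ(366) = 120.

120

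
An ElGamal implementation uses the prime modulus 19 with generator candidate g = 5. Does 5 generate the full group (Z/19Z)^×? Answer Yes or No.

No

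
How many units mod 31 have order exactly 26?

φ(31) = 31 − 1 = 30 = 2 · 3 · 5.
Since (Z/31Z)^× is cyclic of order 30, the number of elements of order d is φ(d) when d | 30 and 0 otherwise.
26 does not divide 30, so no element of (Z/31Z)^× has order 26.

0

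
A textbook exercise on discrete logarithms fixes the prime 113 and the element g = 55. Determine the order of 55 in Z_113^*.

ord(55) | φ(113) = 113 − 1 = 112 = 2^4 · 7.
Divisors of 112: 1, 2, 4, 7, 8, 14, 16, 28, 56, 112.
Compute 55^d (mod 113) for the divisors d until we hit 1:
55^1 ≡ 55 (mod 113)
55^2 ≡ 87 (mod 113)
55^4 ≡ 111 (mod 113)
55^7 ≡ 35 (mod 113)
55^8 ≡ 4 (mod 113)
55^14 ≡ 95 (mod 113)
55^16 ≡ 16 (mod 113)
55^28 ≡ 98 (mod 113)
55^56 ≡ 112 (mod 113)
55^112 ≡ 1 (mod 113) ✓
So ord_113(55) = 112.

112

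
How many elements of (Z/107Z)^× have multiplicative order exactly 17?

φ(107) = 107 − 1 = 106 = 2 · 53.
Since (Z/107Z)^× is cyclic of order 106, the number of elements of order d is φ(d) when d | 106 and 0 otherwise.
Here 106 is not a multiple of 17, so there are no elements of order 17.

0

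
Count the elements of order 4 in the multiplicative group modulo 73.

φ(73) = 73 − 1 = 72 = 2^3 · 3^2.
In a cyclic group of order 72, there are φ(d) elements of order d for each divisor d of 72, and zero for non-divisors.
4 = 2^2 divides 72, and φ(4) = 2.

2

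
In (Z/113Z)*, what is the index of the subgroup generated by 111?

By Lagrange's theorem, ord_113(111) divides φ(113) = 113 − 1 = 112 = 2^4 · 7.
Divisors of 112: 1, 2, 4, 7, 8, 14, 16, 28, 56, 112.
Evaluate successive powers at the divisors of 112:
111^1 ≡ 111 (mod 113)
111^2 ≡ 4 (mod 113)
111^4 ≡ 16 (mod 113)
111^7 ≡ 98 (mod 113)
111^8 ≡ 30 (mod 113)
111^14 ≡ 112 (mod 113)
111^16 ≡ 109 (mod 113)
111^28 ≡ 1 (mod 113) ✓
The order of 111 is 28, so the subgroup it generates has 28 elements.
The index is φ(113) / ord(111) = 112 / 28 = 4.

4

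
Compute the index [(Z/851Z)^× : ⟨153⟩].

2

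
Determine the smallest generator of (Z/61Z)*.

2

φ(61) = 61 − 1 = 60 = 2^2 · 3 · 5.
g is a primitive root iff g^(60/q) ≢ 1 (mod 61) for each prime q ∈ {2, 3, 5}.
g = 2: 2^30 ≡ 60; 2^20 ≡ 47; 2^12 ≡ 9 — none is 1, so 2 is a primitive root.
Hence the least primitive root of 61 is 2.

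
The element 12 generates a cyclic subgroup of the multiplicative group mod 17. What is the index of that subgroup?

Since 12 ∈ (Z/17Z)^×, its order divides φ(17) = 17 − 1 = 16 = 2^4.
Divisors of 16: 1, 2, 4, 8, 16.
Test each divisor d:
12^1 ≡ 12
12^2 ≡ 8
12^4 ≡ 13
12^8 ≡ 16
12^16 ≡ 1
Thus |⟨12⟩| = ord(12) = 16.
The index is φ(17) / ord(12) = 16 / 16 = 1.

1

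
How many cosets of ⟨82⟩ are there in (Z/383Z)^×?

1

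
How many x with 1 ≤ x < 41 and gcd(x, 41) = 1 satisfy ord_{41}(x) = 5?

4

φ(41) = 41 − 1 = 40 = 2^3 · 5.
(Z/41Z)^× is cyclic (|G| = 40); a cyclic group of order m has exactly φ(d) elements of each order d | m, and none otherwise.
5 | 40, and φ(5) = 5 − 1 = 4.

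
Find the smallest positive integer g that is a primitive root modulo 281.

3

φ(281) = 281 − 1 = 280 = 2^3 · 5 · 7.
Test candidates g = 2, 3, … against the prime factors q ∈ {2, 5, 7} of φ(281): g is a generator iff g^(280/q) ≢ 1 for every such q.
g = 2: 2^140 ≡ 1 — hits 1, so not a primitive root.
g = 3: 3^140 ≡ 280; 3^56 ≡ 86; 3^40 ≡ 249 — none is 1, so 3 is a primitive root.
The smallest primitive root modulo 281 is 3.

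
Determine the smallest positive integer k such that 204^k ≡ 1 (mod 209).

ord(204) | φ(209) = φ(11·19) = (11−1)·(19−1) = 10·18 = 180 = 2^2 · 3^2 · 5.
Divisors of 180: 1, 2, 3, 4, 5, 6, 9, 10, 12, 15, 18, 20, 30, 36, 45, 60, 90, 180.
Compute 204^d (mod 209) for the divisors d until we hit 1:
204^1 ≡ 204 (mod 209)
204^2 ≡ 25 (mod 209)
204^3 ≡ 84 (mod 209)
204^4 ≡ 207 (mod 209)
204^5 ≡ 10 (mod 209)
204^6 ≡ 159 (mod 209)
204^9 ≡ 189 (mod 209)
204^10 ≡ 100 (mod 209)
204^12 ≡ 201 (mod 209)
204^15 ≡ 164 (mod 209)
204^18 ≡ 191 (mod 209)
204^20 ≡ 177 (mod 209)
204^30 ≡ 144 (mod 209)
204^36 ≡ 115 (mod 209)
204^45 ≡ 208 (mod 209)
204^60 ≡ 45 (mod 209)
204^90 ≡ 1 (mod 209) ✓
So ord_209(204) = 90.

90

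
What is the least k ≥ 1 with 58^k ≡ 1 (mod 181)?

180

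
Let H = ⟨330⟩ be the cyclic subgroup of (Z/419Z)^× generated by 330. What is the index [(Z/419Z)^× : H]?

22

ord(330) | φ(419) = 419 − 1 = 418 = 2 · 11 · 19.
Divisors of 418: 1, 2, 11, 19, 22, 38, 209, 418.
Compute 330^d (mod 419) for the divisors d until we hit 1:
330^1 ≡ 330 (mod 419)
330^2 ≡ 379 (mod 419)
330^11 ≡ 135 (mod 419)
330^19 ≡ 1 (mod 419) ✓
So ord_419(330) = 19, hence |⟨330⟩| = 19.
Index = |(Z/419Z)^×| / |⟨330⟩| = 418 / 19 = 22.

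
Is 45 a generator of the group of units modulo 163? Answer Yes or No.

φ(163) = 163 − 1 = 162 = 2 · 3^4.
It suffices to check that the order of 45 is not a proper divisor of 162: compute 45^(162/q) for q ∈ {2, 3}.
45^81 ≡ 162 (mod 163)  [q = 2: ≢ 1 ✓]
45^54 ≡ 104 (mod 163)  [q = 3: ≢ 1 ✓]
None equal 1, so ord_163(45) = 162: 45 is a primitive root.

Yes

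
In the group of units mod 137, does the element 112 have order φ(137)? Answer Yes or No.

No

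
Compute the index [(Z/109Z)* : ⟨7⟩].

4

The order of 7 must divide φ(109) = 109 − 1 = 108 = 2^2 · 3^3.
Divisors of 108: 1, 2, 3, 4, 6, 9, 12, 18, 27, 36, 54, 108.
Evaluate successive powers at the divisors of 108:
7^1 ≡ 7 (mod 109)
7^2 ≡ 49 (mod 109)
7^3 ≡ 16 (mod 109)
7^4 ≡ 3 (mod 109)
7^6 ≡ 38 (mod 109)
7^9 ≡ 63 (mod 109)
7^12 ≡ 27 (mod 109)
7^18 ≡ 45 (mod 109)
7^27 ≡ 1 (mod 109) ✓
So ord_109(7) = 27, hence |⟨7⟩| = 27.
The index is φ(109) / ord(7) = 108 / 27 = 4.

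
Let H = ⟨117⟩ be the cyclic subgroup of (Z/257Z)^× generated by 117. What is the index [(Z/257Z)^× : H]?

4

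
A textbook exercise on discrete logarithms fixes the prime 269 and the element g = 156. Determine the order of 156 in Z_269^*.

ord(156) | φ(269) = 269 − 1 = 268 = 2^2 · 67.
Divisors of 268: 1, 2, 4, 67, 134, 268.
Compute 156^d (mod 269) for the divisors d until we hit 1:
156^1 ≡ 156
156^2 ≡ 126
156^4 ≡ 5
156^67 ≡ 187
156^134 ≡ 268
156^268 ≡ 1
So ord_269(156) = 268.

268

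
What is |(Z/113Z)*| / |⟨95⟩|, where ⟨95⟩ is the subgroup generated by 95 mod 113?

14

By Lagrange's theorem, ord_113(95) divides φ(113) = 113 − 1 = 112 = 2^4 · 7.
Divisors of 112: 1, 2, 4, 7, 8, 14, 16, 28, 56, 112.
Test each divisor d:
95^1 ≡ 95
95^2 ≡ 98
95^4 ≡ 112
95^7 ≡ 69
95^8 ≡ 1
Thus |⟨95⟩| = ord(95) = 8.
Index = |(Z/113Z)^×| / |⟨95⟩| = 112 / 8 = 14.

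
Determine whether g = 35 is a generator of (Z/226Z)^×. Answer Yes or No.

No

φ(226) = φ(2)·φ(113) = 1·112 = 112 = 2^4 · 7.
Test 35^(112/q) mod 226 for each prime factor q of 112:
35^56 ≡ 225 (mod 226)  [q = 2: ≢ 1 ✓]
35^16 ≡ 1 (mod 226)  [q = 7: ≡ 1 ✗]
Since 35^16 ≡ 1, the order of 35 divides 16 < 112, so 35 is not a primitive root.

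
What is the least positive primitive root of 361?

2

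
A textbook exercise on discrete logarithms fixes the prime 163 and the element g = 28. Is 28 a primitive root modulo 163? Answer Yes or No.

No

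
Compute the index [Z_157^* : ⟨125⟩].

The order of 125 must divide φ(157) = 157 − 1 = 156 = 2^2 · 3 · 13.
Divisors of 156: 1, 2, 3, 4, 6, 12, 13, 26, 39, 52, 78, 156.
Evaluate successive powers at the divisors of 156:
125^1 ≡ 125 (mod 157)
125^2 ≡ 82 (mod 157)
125^3 ≡ 45 (mod 157)
125^4 ≡ 130 (mod 157)
125^6 ≡ 141 (mod 157)
125^12 ≡ 99 (mod 157)
125^13 ≡ 129 (mod 157)
125^26 ≡ 156 (mod 157)
125^39 ≡ 28 (mod 157)
125^52 ≡ 1 (mod 157) ✓
The order of 125 is 52, so the subgroup it generates has 52 elements.
The index is φ(157) / ord(125) = 156 / 52 = 3.

3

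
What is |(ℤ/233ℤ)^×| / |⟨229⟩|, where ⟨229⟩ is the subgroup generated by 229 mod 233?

By Lagrange's theorem, ord_233(229) divides φ(233) = 233 − 1 = 232 = 2^3 · 29.
Divisors of 232: 1, 2, 4, 8, 29, 58, 116, 232.
Compute 229^d (mod 233) for the divisors d until we hit 1:
229^1 ≡ 229 (mod 233)
229^2 ≡ 16 (mod 233)
229^4 ≡ 23 (mod 233)
229^8 ≡ 63 (mod 233)
229^29 ≡ 232 (mod 233)
229^58 ≡ 1 (mod 233) ✓
Thus |⟨229⟩| = ord(229) = 58.
The index is φ(233) / ord(229) = 232 / 58 = 4.

4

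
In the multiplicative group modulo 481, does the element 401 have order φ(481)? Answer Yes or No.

481 = 13 · 37 is a product of two distinct odd primes, so (Z/481Z)^× ≅ (Z/13Z)^× × (Z/37Z)^× is not cyclic.
No primitive root modulo 481 exists; in particular 401 is not one.

No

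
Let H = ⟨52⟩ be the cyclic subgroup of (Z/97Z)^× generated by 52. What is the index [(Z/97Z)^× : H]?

Since 52 ∈ (Z/97Z)^×, its order divides φ(97) = 97 − 1 = 96 = 2^5 · 3.
Divisors of 96: 1, 2, 3, 4, 6, 8, 12, 16, 24, 32, 48, 96.
Test each divisor d:
52^1 ≡ 52 (mod 97)
52^2 ≡ 85 (mod 97)
52^3 ≡ 55 (mod 97)
52^4 ≡ 47 (mod 97)
52^6 ≡ 18 (mod 97)
52^8 ≡ 75 (mod 97)
52^12 ≡ 33 (mod 97)
52^16 ≡ 96 (mod 97)
52^24 ≡ 22 (mod 97)
52^32 ≡ 1 (mod 97) ✓
Thus |⟨52⟩| = ord(52) = 32.
[(Z/97Z)^× : ⟨52⟩] = 96/32 = 3.

3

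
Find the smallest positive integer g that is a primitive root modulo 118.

11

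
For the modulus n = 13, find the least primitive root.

2

φ(13) = 13 − 1 = 12 = 2^2 · 3.
Test candidates g = 2, 3, … against the prime factors q ∈ {2, 3} of φ(13): g is a generator iff g^(12/q) ≢ 1 for every such q.
g = 2: 2^6 ≡ 12; 2^4 ≡ 3 — none is 1, so 2 is a primitive root.
The smallest primitive root modulo 13 is 2.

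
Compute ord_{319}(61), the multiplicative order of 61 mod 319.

140

The order of 61 must divide φ(319) = φ(11·29) = (11−1)·(29−1) = 10·28 = 280 = 2^3 · 5 · 7.
Divisors of 280: 1, 2, 4, 5, 7, 8, 10, 14, 20, 28, 35, 40, 56, 70, 140, 280.
Compute 61^d (mod 319) for the divisors d until we hit 1:
61^1 ≡ 61
61^2 ≡ 212
61^4 ≡ 284
61^5 ≡ 98
61^7 ≡ 41
61^8 ≡ 268
61^10 ≡ 34
61^14 ≡ 86
61^20 ≡ 199
61^28 ≡ 59
61^35 ≡ 186
61^40 ≡ 45
61^56 ≡ 291
61^70 ≡ 144
61^140 ≡ 1
Hence ord(61) = 140.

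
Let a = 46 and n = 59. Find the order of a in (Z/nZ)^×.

29

The order of 46 must divide φ(59) = 59 − 1 = 58 = 2 · 29.
Divisors of 58: 1, 2, 29, 58.
Test each divisor d:
46^1 ≡ 46
46^2 ≡ 51
46^29 ≡ 1
So ord_59(46) = 29.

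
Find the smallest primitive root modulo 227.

φ(227) = 227 − 1 = 226 = 2 · 113.
Test candidates g = 2, 3, … against the prime factors q ∈ {2, 113} of φ(227): g is a generator iff g^(226/q) ≢ 1 for every such q.
g = 2: 2^113 ≡ 226; 2^2 ≡ 4 — none is 1, so 2 is a primitive root.
So 2 is the smallest generator of (Z/227Z)^×.

2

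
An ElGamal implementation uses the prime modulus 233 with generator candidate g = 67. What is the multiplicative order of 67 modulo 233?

232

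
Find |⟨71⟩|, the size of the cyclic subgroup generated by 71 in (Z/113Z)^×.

16

The order of 71 must divide φ(113) = 113 − 1 = 112 = 2^4 · 7.
Divisors of 112: 1, 2, 4, 7, 8, 14, 16, 28, 56, 112.
Evaluate successive powers at the divisors of 112:
71^1 ≡ 71 (mod 113)
71^2 ≡ 69 (mod 113)
71^4 ≡ 15 (mod 113)
71^7 ≡ 35 (mod 113)
71^8 ≡ 112 (mod 113)
71^14 ≡ 95 (mod 113)
71^16 ≡ 1 (mod 113) ✓
So ord_113(71) = 16.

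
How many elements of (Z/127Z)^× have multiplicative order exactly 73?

0

φ(127) = 127 − 1 = 126 = 2 · 3^2 · 7.
In a cyclic group of order 126, there are φ(d) elements of order d for each divisor d of 126, and zero for non-divisors.
Here 126 is not a multiple of 73, so there are no elements of order 73.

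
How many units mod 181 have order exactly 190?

φ(181) = 181 − 1 = 180 = 2^2 · 3^2 · 5.
In a cyclic group of order 180, there are φ(d) elements of order d for each divisor d of 180, and zero for non-divisors.
190 does not divide 180, so no element of (Z/181Z)^× has order 190.

0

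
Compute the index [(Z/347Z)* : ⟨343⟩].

1

ord(343) | φ(347) = 347 − 1 = 346 = 2 · 173.
Divisors of 346: 1, 2, 173, 346.
Test each divisor d:
343^1 ≡ 343 (mod 347)
343^2 ≡ 16 (mod 347)
343^173 ≡ 346 (mod 347)
343^346 ≡ 1 (mod 347) ✓
The order of 343 is 346, so the subgroup it generates has 346 elements.
The index is φ(347) / ord(343) = 346 / 346 = 1.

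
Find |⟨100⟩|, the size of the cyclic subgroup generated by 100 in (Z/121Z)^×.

11

ord(100) | φ(121) = φ(11^2) = 11·(11−1) = 110 = 2 · 5 · 11.
Divisors of 110: 1, 2, 5, 10, 11, 22, 55, 110.
Evaluate successive powers at the divisors of 110:
100^1 ≡ 100
100^2 ≡ 78
100^5 ≡ 12
100^10 ≡ 23
100^11 ≡ 1
So ord_121(100) = 11.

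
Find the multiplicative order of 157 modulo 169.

13

The order of 157 must divide φ(169) = φ(13^2) = 13·(13−1) = 156 = 2^2 · 3 · 13.
Divisors of 156: 1, 2, 3, 4, 6, 12, 13, 26, 39, 52, 78, 156.
Compute 157^d (mod 169) for the divisors d until we hit 1:
157^1 ≡ 157 (mod 169)
157^2 ≡ 144 (mod 169)
157^3 ≡ 131 (mod 169)
157^4 ≡ 118 (mod 169)
157^6 ≡ 92 (mod 169)
157^12 ≡ 14 (mod 169)
157^13 ≡ 1 (mod 169) ✓
So ord_169(157) = 13.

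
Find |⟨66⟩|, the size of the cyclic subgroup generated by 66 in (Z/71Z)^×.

10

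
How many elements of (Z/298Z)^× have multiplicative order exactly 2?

φ(298) = φ(2)·φ(149) = 1·148 = 148 = 2^2 · 37.
(Z/298Z)^× is cyclic (|G| = 148); a cyclic group of order m has exactly φ(d) elements of each order d | m, and none otherwise.
2 | 148, and φ(2) = 2 − 1 = 1.

1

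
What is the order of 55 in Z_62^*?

30

By Lagrange's theorem, ord_62(55) divides φ(62) = φ(2)·φ(31) = 1·30 = 30 = 2 · 3 · 5.
Divisors of 30: 1, 2, 3, 5, 6, 10, 15, 30.
Evaluate successive powers at the divisors of 30:
55^1 ≡ 55
55^2 ≡ 49
55^3 ≡ 29
55^5 ≡ 57
55^6 ≡ 35
55^10 ≡ 25
55^15 ≡ 61
55^30 ≡ 1
Hence ord(55) = 30.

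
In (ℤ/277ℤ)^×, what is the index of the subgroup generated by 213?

12

Since 213 ∈ (Z/277Z)^×, its order divides φ(277) = 277 − 1 = 276 = 2^2 · 3 · 23.
Divisors of 276: 1, 2, 3, 4, 6, 12, 23, 46, 69, 92, 138, 276.
Test each divisor d:
213^1 ≡ 213 (mod 277)
213^2 ≡ 218 (mod 277)
213^3 ≡ 175 (mod 277)
213^4 ≡ 157 (mod 277)
213^6 ≡ 155 (mod 277)
213^12 ≡ 203 (mod 277)
213^23 ≡ 1 (mod 277) ✓
So ord_277(213) = 23, hence |⟨213⟩| = 23.
[(Z/277Z)^× : ⟨213⟩] = 276/23 = 12.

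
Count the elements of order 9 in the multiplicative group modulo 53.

φ(53) = 53 − 1 = 52 = 2^2 · 13.
(Z/53Z)^× is cyclic (|G| = 52); a cyclic group of order m has exactly φ(d) elements of each order d | m, and none otherwise.
9 does not divide 52, so no element of (Z/53Z)^× has order 9.

0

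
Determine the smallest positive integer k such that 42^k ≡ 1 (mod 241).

ord(42) | φ(241) = 241 − 1 = 240 = 2^4 · 3 · 5.
Divisors of 240: 1, 2, 3, 4, 5, 6, 8, 10, 12, 15, 16, 20, 24, 30, 40, 48, 60, 80, 120, 240.
Check 42^d mod 241 for each divisor in increasing order:
42^1 ≡ 42 (mod 241)
42^2 ≡ 77 (mod 241)
42^3 ≡ 101 (mod 241)
42^4 ≡ 145 (mod 241)
42^5 ≡ 65 (mod 241)
42^6 ≡ 79 (mod 241)
42^8 ≡ 58 (mod 241)
42^10 ≡ 128 (mod 241)
42^12 ≡ 216 (mod 241)
42^15 ≡ 126 (mod 241)
42^16 ≡ 231 (mod 241)
42^20 ≡ 237 (mod 241)
42^24 ≡ 143 (mod 241)
42^30 ≡ 211 (mod 241)
42^40 ≡ 16 (mod 241)
42^48 ≡ 205 (mod 241)
42^60 ≡ 177 (mod 241)
42^80 ≡ 15 (mod 241)
42^120 ≡ 240 (mod 241)
42^240 ≡ 1 (mod 241) ✓
The smallest such exponent is 240, so the order of 42 is 240.

240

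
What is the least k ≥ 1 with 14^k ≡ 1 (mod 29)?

28

By Lagrange's theorem, ord_29(14) divides φ(29) = 29 − 1 = 28 = 2^2 · 7.
Divisors of 28: 1, 2, 4, 7, 14, 28.
Test each divisor d:
14^1 ≡ 14
14^2 ≡ 22
14^4 ≡ 20
14^7 ≡ 12
14^14 ≡ 28
14^28 ≡ 1
Therefore the multiplicative order of 14 modulo 29 is 28.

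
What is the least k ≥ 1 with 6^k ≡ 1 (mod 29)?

ord(6) | φ(29) = 29 − 1 = 28 = 2^2 · 7.
Divisors of 28: 1, 2, 4, 7, 14, 28.
Test each divisor d:
6^1 ≡ 6 (mod 29)
6^2 ≡ 7 (mod 29)
6^4 ≡ 20 (mod 29)
6^7 ≡ 28 (mod 29)
6^14 ≡ 1 (mod 29) ✓
Hence ord(6) = 14.

14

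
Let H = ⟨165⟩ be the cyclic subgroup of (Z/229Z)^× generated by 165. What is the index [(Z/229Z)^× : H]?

12

The order of 165 must divide φ(229) = 229 − 1 = 228 = 2^2 · 3 · 19.
Divisors of 228: 1, 2, 3, 4, 6, 12, 19, 38, 57, 76, 114, 228.
Compute 165^d (mod 229) for the divisors d until we hit 1:
165^1 ≡ 165 (mod 229)
165^2 ≡ 203 (mod 229)
165^3 ≡ 61 (mod 229)
165^4 ≡ 218 (mod 229)
165^6 ≡ 57 (mod 229)
165^12 ≡ 43 (mod 229)
165^19 ≡ 1 (mod 229) ✓
So ord_229(165) = 19, hence |⟨165⟩| = 19.
[(Z/229Z)^× : ⟨165⟩] = 228/19 = 12.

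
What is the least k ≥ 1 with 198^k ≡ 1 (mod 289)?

By Lagrange's theorem, ord_289(198) divides φ(289) = φ(17^2) = 17·(17−1) = 272 = 2^4 · 17.
Divisors of 272: 1, 2, 4, 8, 16, 17, 34, 68, 136, 272.
Compute 198^d (mod 289) for the divisors d until we hit 1:
198^1 ≡ 198 (mod 289)
198^2 ≡ 189 (mod 289)
198^4 ≡ 174 (mod 289)
198^8 ≡ 220 (mod 289)
198^16 ≡ 137 (mod 289)
198^17 ≡ 249 (mod 289)
198^34 ≡ 155 (mod 289)
198^68 ≡ 38 (mod 289)
198^136 ≡ 288 (mod 289)
198^272 ≡ 1 (mod 289) ✓
Therefore the multiplicative order of 198 modulo 289 is 272.

272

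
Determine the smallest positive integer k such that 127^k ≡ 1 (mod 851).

ord(127) | φ(851) = φ(23·37) = (23−1)·(37−1) = 22·36 = 792 = 2^3 · 3^2 · 11.
Divisors of 792: 1, 2, 3, 4, 6, 8, 9, 11, 12, 18, 22, 24, 33, 36, 44, 66, 72, 88, 99, 132, 198, 264, 396, 792.
Evaluate successive powers at the divisors of 792:
127^1 ≡ 127 (mod 851)
127^2 ≡ 811 (mod 851)
127^3 ≡ 26 (mod 851)
127^4 ≡ 749 (mod 851)
127^6 ≡ 676 (mod 851)
127^8 ≡ 192 (mod 851)
127^9 ≡ 556 (mod 851)
127^11 ≡ 737 (mod 851)
127^12 ≡ 840 (mod 851)
127^18 ≡ 223 (mod 851)
127^22 ≡ 231 (mod 851)
127^24 ≡ 121 (mod 851)
127^33 ≡ 47 (mod 851)
127^36 ≡ 371 (mod 851)
127^44 ≡ 599 (mod 851)
127^66 ≡ 507 (mod 851)
127^72 ≡ 630 (mod 851)
127^88 ≡ 530 (mod 851)
127^99 ≡ 1 (mod 851) ✓
Therefore the multiplicative order of 127 modulo 851 is 99.

99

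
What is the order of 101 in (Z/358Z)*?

By Lagrange's theorem, ord_358(101) divides φ(358) = φ(2)·φ(179) = 1·178 = 178 = 2 · 89.
Divisors of 178: 1, 2, 89, 178.
Evaluate successive powers at the divisors of 178:
101^1 ≡ 101
101^2 ≡ 177
101^89 ≡ 1
Hence ord(101) = 89.

89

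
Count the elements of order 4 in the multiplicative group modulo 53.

φ(53) = 53 − 1 = 52 = 2^2 · 13.
In a cyclic group of order 52, there are φ(d) elements of order d for each divisor d of 52, and zero for non-divisors.
4 = 2^2 divides 52, and φ(4) = 2.

2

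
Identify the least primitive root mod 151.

φ(151) = 151 − 1 = 150 = 2 · 3 · 5^2.
g is a primitive root iff g^(150/q) ≢ 1 (mod 151) for each prime q ∈ {2, 3, 5}.
g = 2: 2^75 ≡ 1 — hits 1, so not a primitive root.
g = 3: 3^75 ≡ 150; 3^50 ≡ 1 — hits 1, so not a primitive root.
g = 4: 4^75 ≡ 1 — hits 1, so not a primitive root.
g = 5: 5^75 ≡ 1 — hits 1, so not a primitive root.
g = 6: 6^75 ≡ 150; 6^50 ≡ 32; 6^30 ≡ 59 — none is 1, so 6 is a primitive root.
Hence the least primitive root of 151 is 6.

6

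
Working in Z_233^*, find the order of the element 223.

232

By Lagrange's theorem, ord_233(223) divides φ(233) = 233 − 1 = 232 = 2^3 · 29.
Divisors of 232: 1, 2, 4, 8, 29, 58, 116, 232.
Compute 223^d (mod 233) for the divisors d until we hit 1:
223^1 ≡ 223 (mod 233)
223^2 ≡ 100 (mod 233)
223^4 ≡ 214 (mod 233)
223^8 ≡ 128 (mod 233)
223^29 ≡ 221 (mod 233)
223^58 ≡ 144 (mod 233)
223^116 ≡ 232 (mod 233)
223^232 ≡ 1 (mod 233) ✓
So ord_233(223) = 232.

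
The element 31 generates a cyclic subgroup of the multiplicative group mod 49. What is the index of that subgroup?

7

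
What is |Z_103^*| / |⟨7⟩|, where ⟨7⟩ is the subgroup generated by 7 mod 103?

2

The order of 7 must divide φ(103) = 103 − 1 = 102 = 2 · 3 · 17.
Divisors of 102: 1, 2, 3, 6, 17, 34, 51, 102.
Test each divisor d:
7^1 ≡ 7 (mod 103)
7^2 ≡ 49 (mod 103)
7^3 ≡ 34 (mod 103)
7^6 ≡ 23 (mod 103)
7^17 ≡ 46 (mod 103)
7^34 ≡ 56 (mod 103)
7^51 ≡ 1 (mod 103) ✓
Thus |⟨7⟩| = ord(7) = 51.
Index = |(Z/103Z)^×| / |⟨7⟩| = 102 / 51 = 2.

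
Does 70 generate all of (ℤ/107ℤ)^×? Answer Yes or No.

Yes

φ(107) = 107 − 1 = 106 = 2 · 53.
Test 70^(106/q) mod 107 for each prime factor q of 106:
70^53 ≡ 106 (mod 107)  [q = 2: ≢ 1 ✓]
70^2 ≡ 85 (mod 107)  [q = 53: ≢ 1 ✓]
None equal 1, so ord_107(70) = 106: 70 is a primitive root.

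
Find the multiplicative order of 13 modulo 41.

Since 13 ∈ (Z/41Z)^×, its order divides φ(41) = 41 − 1 = 40 = 2^3 · 5.
Divisors of 40: 1, 2, 4, 5, 8, 10, 20, 40.
Check 13^d mod 41 for each divisor in increasing order:
13^1 ≡ 13 (mod 41)
13^2 ≡ 5 (mod 41)
13^4 ≡ 25 (mod 41)
13^5 ≡ 38 (mod 41)
13^8 ≡ 10 (mod 41)
13^10 ≡ 9 (mod 41)
13^20 ≡ 40 (mod 41)
13^40 ≡ 1 (mod 41) ✓
So ord_41(13) = 40.

40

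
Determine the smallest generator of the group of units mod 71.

φ(71) = 71 − 1 = 70 = 2 · 5 · 7.
g is a primitive root iff g^(70/q) ≢ 1 (mod 71) for each prime q ∈ {2, 5, 7}.
g = 2: 2^35 ≡ 1 — hits 1, so not a primitive root.
g = 3: 3^35 ≡ 1 — hits 1, so not a primitive root.
g = 4: 4^35 ≡ 1 — hits 1, so not a primitive root.
g = 5: 5^35 ≡ 1 — hits 1, so not a primitive root.
g = 6: 6^35 ≡ 1 — hits 1, so not a primitive root.
g = 7: 7^35 ≡ 70; 7^14 ≡ 54; 7^10 ≡ 45 — none is 1, so 7 is a primitive root.
Hence the least primitive root of 71 is 7.

7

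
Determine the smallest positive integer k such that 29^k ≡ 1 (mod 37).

12

ord(29) | φ(37) = 37 − 1 = 36 = 2^2 · 3^2.
Divisors of 36: 1, 2, 3, 4, 6, 9, 12, 18, 36.
Evaluate successive powers at the divisors of 36:
29^1 ≡ 29 (mod 37)
29^2 ≡ 27 (mod 37)
29^3 ≡ 6 (mod 37)
29^4 ≡ 26 (mod 37)
29^6 ≡ 36 (mod 37)
29^9 ≡ 31 (mod 37)
29^12 ≡ 1 (mod 37) ✓
The smallest such exponent is 12, so the order of 29 is 12.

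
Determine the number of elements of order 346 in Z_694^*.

172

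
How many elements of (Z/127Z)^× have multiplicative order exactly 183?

φ(127) = 127 − 1 = 126 = 2 · 3^2 · 7.
Since (Z/127Z)^× is cyclic of order 126, the number of elements of order d is φ(d) when d | 126 and 0 otherwise.
Since 183 ∤ 126, the count is 0.

0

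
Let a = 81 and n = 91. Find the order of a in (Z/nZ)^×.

3

By Lagrange's theorem, ord_91(81) divides φ(91) = φ(7·13) = (7−1)·(13−1) = 6·12 = 72 = 2^3 · 3^2.
Divisors of 72: 1, 2, 3, 4, 6, 8, 9, 12, 18, 24, 36, 72.
Compute 81^d (mod 91) for the divisors d until we hit 1:
81^1 ≡ 81 (mod 91)
81^2 ≡ 9 (mod 91)
81^3 ≡ 1 (mod 91) ✓
The smallest such exponent is 3, so the order of 81 is 3.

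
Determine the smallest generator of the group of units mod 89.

φ(89) = 89 − 1 = 88 = 2^3 · 11.
Test candidates g = 2, 3, … against the prime factors q ∈ {2, 11} of φ(89): g is a generator iff g^(88/q) ≢ 1 for every such q.
g = 2: 2^44 ≡ 1 — hits 1, so not a primitive root.
g = 3: 3^44 ≡ 88; 3^8 ≡ 64 — none is 1, so 3 is a primitive root.
The smallest primitive root modulo 89 is 3.

3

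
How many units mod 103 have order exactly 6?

2

φ(103) = 103 − 1 = 102 = 2 · 3 · 17.
(Z/103Z)^× is cyclic (|G| = 102); a cyclic group of order m has exactly φ(d) elements of each order d | m, and none otherwise.
6 = 2 · 3 divides 102, and φ(6) = 2.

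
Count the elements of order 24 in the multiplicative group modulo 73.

φ(73) = 73 − 1 = 72 = 2^3 · 3^2.
In a cyclic group of order 72, there are φ(d) elements of order d for each divisor d of 72, and zero for non-divisors.
24 = 2^3 · 3 divides 72, and φ(24) = 8.

8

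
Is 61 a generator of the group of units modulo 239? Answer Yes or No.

No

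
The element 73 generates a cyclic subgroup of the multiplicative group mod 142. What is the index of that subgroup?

2

ord(73) | φ(142) = φ(2)·φ(71) = 1·70 = 70 = 2 · 5 · 7.
Divisors of 70: 1, 2, 5, 7, 10, 14, 35, 70.
Test each divisor d:
73^1 ≡ 73
73^2 ≡ 75
73^5 ≡ 103
73^7 ≡ 57
73^10 ≡ 101
73^14 ≡ 125
73^35 ≡ 1
So ord_142(73) = 35, hence |⟨73⟩| = 35.
[(Z/142Z)^× : ⟨73⟩] = 70/35 = 2.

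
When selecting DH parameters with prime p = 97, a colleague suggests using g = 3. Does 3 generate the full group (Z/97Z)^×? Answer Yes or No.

No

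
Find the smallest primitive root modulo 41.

6

φ(41) = 41 − 1 = 40 = 2^3 · 5.
g is a primitive root iff g^(40/q) ≢ 1 (mod 41) for each prime q ∈ {2, 5}.
g = 2: 2^20 ≡ 1 — hits 1, so not a primitive root.
g = 3: 3^20 ≡ 40; 3^8 ≡ 1 — hits 1, so not a primitive root.
g = 4: 4^20 ≡ 1 — hits 1, so not a primitive root.
g = 5: 5^20 ≡ 1 — hits 1, so not a primitive root.
g = 6: 6^20 ≡ 40; 6^8 ≡ 10 — none is 1, so 6 is a primitive root.
The smallest primitive root modulo 41 is 6.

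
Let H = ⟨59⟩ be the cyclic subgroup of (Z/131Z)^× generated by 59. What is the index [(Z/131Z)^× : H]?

The order of 59 must divide φ(131) = 131 − 1 = 130 = 2 · 5 · 13.
Divisors of 130: 1, 2, 5, 10, 13, 26, 65, 130.
Evaluate successive powers at the divisors of 130:
59^1 ≡ 59
59^2 ≡ 75
59^5 ≡ 52
59^10 ≡ 84
59^13 ≡ 53
59^26 ≡ 58
59^65 ≡ 1
So ord_131(59) = 65, hence |⟨59⟩| = 65.
Index = |(Z/131Z)^×| / |⟨59⟩| = 130 / 65 = 2.

2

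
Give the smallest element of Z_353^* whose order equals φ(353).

3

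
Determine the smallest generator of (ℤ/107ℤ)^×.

φ(107) = 107 − 1 = 106 = 2 · 53.
g is a primitive root iff g^(106/q) ≢ 1 (mod 107) for each prime q ∈ {2, 53}.
g = 2: 2^53 ≡ 106; 2^2 ≡ 4 — none is 1, so 2 is a primitive root.
So 2 is the smallest generator of (Z/107Z)^×.

2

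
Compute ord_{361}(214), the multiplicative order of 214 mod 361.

171

ord(214) | φ(361) = φ(19^2) = 19·(19−1) = 342 = 2 · 3^2 · 19.
Divisors of 342: 1, 2, 3, 6, 9, 18, 19, 38, 57, 114, 171, 342.
Evaluate successive powers at the divisors of 342:
214^1 ≡ 214 (mod 361)
214^2 ≡ 310 (mod 361)
214^3 ≡ 277 (mod 361)
214^6 ≡ 197 (mod 361)
214^9 ≡ 58 (mod 361)
214^18 ≡ 115 (mod 361)
214^19 ≡ 62 (mod 361)
214^38 ≡ 234 (mod 361)
214^57 ≡ 68 (mod 361)
214^114 ≡ 292 (mod 361)
214^171 ≡ 1 (mod 361) ✓
The smallest such exponent is 171, so the order of 214 is 171.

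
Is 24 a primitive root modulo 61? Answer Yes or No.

No

φ(61) = 61 − 1 = 60 = 2^2 · 3 · 5.
Test 24^(60/q) mod 61 for each prime factor q of 60:
24^30 ≡ 60 (mod 61)  [q = 2: ≢ 1 ✓]
24^20 ≡ 1 (mod 61)  [q = 3: ≡ 1 ✗]
24^12 ≡ 34 (mod 61)  [q = 5: ≢ 1 ✓]
24^20 ≡ 1 shows ord(24) | 20, strictly less than φ(61); not a primitive root.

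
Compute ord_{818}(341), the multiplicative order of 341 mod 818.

17

ord(341) | φ(818) = φ(2)·φ(409) = 1·408 = 408 = 2^3 · 3 · 17.
Divisors of 408: 1, 2, 3, 4, 6, 8, 12, 17, 24, 34, 51, 68, 102, 136, 204, 408.
Test each divisor d:
341^1 ≡ 341
341^2 ≡ 125
341^3 ≡ 89
341^4 ≡ 83
341^6 ≡ 559
341^8 ≡ 345
341^12 ≡ 5
341^17 ≡ 1
The smallest such exponent is 17, so the order of 341 is 17.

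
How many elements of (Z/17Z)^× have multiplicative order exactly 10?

0

φ(17) = 17 − 1 = 16 = 2^4.
(Z/17Z)^× is cyclic (|G| = 16); a cyclic group of order m has exactly φ(d) elements of each order d | m, and none otherwise.
Here 16 is not a multiple of 10, so there are no elements of order 10.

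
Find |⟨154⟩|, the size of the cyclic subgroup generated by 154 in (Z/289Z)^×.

17

The order of 154 must divide φ(289) = φ(17^2) = 17·(17−1) = 272 = 2^4 · 17.
Divisors of 272: 1, 2, 4, 8, 16, 17, 34, 68, 136, 272.
Check 154^d mod 289 for each divisor in increasing order:
154^1 ≡ 154 (mod 289)
154^2 ≡ 18 (mod 289)
154^4 ≡ 35 (mod 289)
154^8 ≡ 69 (mod 289)
154^16 ≡ 137 (mod 289)
154^17 ≡ 1 (mod 289) ✓
So ord_289(154) = 17.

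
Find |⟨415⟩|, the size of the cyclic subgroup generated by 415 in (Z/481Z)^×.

12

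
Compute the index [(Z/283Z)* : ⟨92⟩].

2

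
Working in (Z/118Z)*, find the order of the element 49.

29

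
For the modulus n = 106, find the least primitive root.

3

φ(106) = φ(2)·φ(53) = 1·52 = 52 = 2^2 · 13.
Test candidates g = 2, 3, … against the prime factors q ∈ {2, 13} of φ(106): g is a generator iff g^(52/q) ≢ 1 for every such q.
g = 2: gcd(2, 106) = 2 > 1, not a unit — skip.
g = 3: 3^26 ≡ 105; 3^4 ≡ 81 — none is 1, so 3 is a primitive root.
The smallest primitive root modulo 106 is 3.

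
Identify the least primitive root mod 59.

2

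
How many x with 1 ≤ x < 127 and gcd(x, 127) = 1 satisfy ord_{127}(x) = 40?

0

φ(127) = 127 − 1 = 126 = 2 · 3^2 · 7.
(Z/127Z)^× is cyclic (|G| = 126); a cyclic group of order m has exactly φ(d) elements of each order d | m, and none otherwise.
40 does not divide 126, so no element of (Z/127Z)^× has order 40.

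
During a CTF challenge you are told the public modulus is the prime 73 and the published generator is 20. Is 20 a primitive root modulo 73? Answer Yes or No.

Yes

φ(73) = 73 − 1 = 72 = 2^3 · 3^2.
An element g generates (Z/73Z)^× iff g^(72/q) ≢ 1 (mod 73) for each prime q ∈ {2, 3}.
20^36 ≡ 72 (mod 73)  [q = 2: ≢ 1 ✓]
20^24 ≡ 64 (mod 73)  [q = 3: ≢ 1 ✓]
None equal 1, so ord_73(20) = 72: 20 is a primitive root.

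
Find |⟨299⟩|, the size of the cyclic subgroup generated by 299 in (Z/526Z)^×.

ord(299) | φ(526) = φ(2)·φ(263) = 1·262 = 262 = 2 · 131.
Divisors of 262: 1, 2, 131, 262.
Check 299^d mod 526 for each divisor in increasing order:
299^1 ≡ 299 (mod 526)
299^2 ≡ 507 (mod 526)
299^131 ≡ 1 (mod 526) ✓
So ord_526(299) = 131.

131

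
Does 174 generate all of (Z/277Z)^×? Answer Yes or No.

Yes

φ(277) = 277 − 1 = 276 = 2^2 · 3 · 23.
Test 174^(276/q) mod 277 for each prime factor q of 276:
174^138 ≡ 276 (mod 277)  [q = 2: ≢ 1 ✓]
174^92 ≡ 116 (mod 277)  [q = 3: ≢ 1 ✓]
174^12 ≡ 157 (mod 277)  [q = 23: ≢ 1 ✓]
All checks pass, so 174 has order 276 and is a primitive root modulo 277.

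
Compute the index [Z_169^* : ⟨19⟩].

The order of 19 must divide φ(169) = φ(13^2) = 13·(13−1) = 156 = 2^2 · 3 · 13.
Divisors of 156: 1, 2, 3, 4, 6, 12, 13, 26, 39, 52, 78, 156.
Test each divisor d:
19^1 ≡ 19
19^2 ≡ 23
19^3 ≡ 99
19^4 ≡ 22
19^6 ≡ 168
19^12 ≡ 1
Thus |⟨19⟩| = ord(19) = 12.
The index is φ(169) / ord(19) = 156 / 12 = 13.

13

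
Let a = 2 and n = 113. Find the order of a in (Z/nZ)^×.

28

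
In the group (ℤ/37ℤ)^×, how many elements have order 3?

2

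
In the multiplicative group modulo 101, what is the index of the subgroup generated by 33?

Since 33 ∈ (Z/101Z)^×, its order divides φ(101) = 101 − 1 = 100 = 2^2 · 5^2.
Divisors of 100: 1, 2, 4, 5, 10, 20, 25, 50, 100.
Check 33^d mod 101 for each divisor in increasing order:
33^1 ≡ 33 (mod 101)
33^2 ≡ 79 (mod 101)
33^4 ≡ 80 (mod 101)
33^5 ≡ 14 (mod 101)
33^10 ≡ 95 (mod 101)
33^20 ≡ 36 (mod 101)
33^25 ≡ 100 (mod 101)
33^50 ≡ 1 (mod 101) ✓
Thus |⟨33⟩| = ord(33) = 50.
Index = |(Z/101Z)^×| / |⟨33⟩| = 100 / 50 = 2.

2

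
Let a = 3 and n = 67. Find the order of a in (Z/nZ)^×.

22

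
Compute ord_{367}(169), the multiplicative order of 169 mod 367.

183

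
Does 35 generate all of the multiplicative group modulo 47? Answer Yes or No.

φ(47) = 47 − 1 = 46 = 2 · 23.
An element g generates (Z/47Z)^× iff g^(46/q) ≢ 1 (mod 47) for each prime q ∈ {2, 23}.
35^23 ≡ 46 (mod 47)  [q = 2: ≢ 1 ✓]
35^2 ≡ 3 (mod 47)  [q = 23: ≢ 1 ✓]
Every test exponent gives a nontrivial residue, hence 35 generates the full group.

Yes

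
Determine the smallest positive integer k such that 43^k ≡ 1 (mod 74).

4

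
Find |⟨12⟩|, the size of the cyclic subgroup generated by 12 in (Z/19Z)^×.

Since 12 ∈ (Z/19Z)^×, its order divides φ(19) = 19 − 1 = 18 = 2 · 3^2.
Divisors of 18: 1, 2, 3, 6, 9, 18.
Compute 12^d (mod 19) for the divisors d until we hit 1:
12^1 ≡ 12 (mod 19)
12^2 ≡ 11 (mod 19)
12^3 ≡ 18 (mod 19)
12^6 ≡ 1 (mod 19) ✓
The smallest such exponent is 6, so the order of 12 is 6.

6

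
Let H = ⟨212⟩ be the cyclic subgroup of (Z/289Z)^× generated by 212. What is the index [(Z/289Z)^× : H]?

2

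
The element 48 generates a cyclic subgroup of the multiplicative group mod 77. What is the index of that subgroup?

6

Since 48 ∈ (Z/77Z)^×, its order divides φ(77) = φ(7·11) = (7−1)·(11−1) = 6·10 = 60 = 2^2 · 3 · 5.
Divisors of 60: 1, 2, 3, 4, 5, 6, 10, 12, 15, 20, 30, 60.
Evaluate successive powers at the divisors of 60:
48^1 ≡ 48
48^2 ≡ 71
48^3 ≡ 20
48^4 ≡ 36
48^5 ≡ 34
48^6 ≡ 15
48^10 ≡ 1
The order of 48 is 10, so the subgroup it generates has 10 elements.
[(Z/77Z)^× : ⟨48⟩] = 60/10 = 6.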